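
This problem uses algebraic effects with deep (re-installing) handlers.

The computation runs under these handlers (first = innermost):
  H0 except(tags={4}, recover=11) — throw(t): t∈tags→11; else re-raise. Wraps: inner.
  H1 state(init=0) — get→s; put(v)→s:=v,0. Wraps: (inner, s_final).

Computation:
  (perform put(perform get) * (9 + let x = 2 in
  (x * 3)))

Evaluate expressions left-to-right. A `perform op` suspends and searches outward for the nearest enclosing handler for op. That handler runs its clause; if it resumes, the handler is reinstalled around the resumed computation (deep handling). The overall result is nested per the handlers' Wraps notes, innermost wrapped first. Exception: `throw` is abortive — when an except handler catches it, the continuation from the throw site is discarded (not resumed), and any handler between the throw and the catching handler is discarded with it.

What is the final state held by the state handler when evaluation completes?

Answer: 0

Evaluation trace:
get @ H1 ⇒ 0
put(0) @ H1 ⇒ s:=0
H0 returns 0
H1 returns (0, 0)
= (0, 0)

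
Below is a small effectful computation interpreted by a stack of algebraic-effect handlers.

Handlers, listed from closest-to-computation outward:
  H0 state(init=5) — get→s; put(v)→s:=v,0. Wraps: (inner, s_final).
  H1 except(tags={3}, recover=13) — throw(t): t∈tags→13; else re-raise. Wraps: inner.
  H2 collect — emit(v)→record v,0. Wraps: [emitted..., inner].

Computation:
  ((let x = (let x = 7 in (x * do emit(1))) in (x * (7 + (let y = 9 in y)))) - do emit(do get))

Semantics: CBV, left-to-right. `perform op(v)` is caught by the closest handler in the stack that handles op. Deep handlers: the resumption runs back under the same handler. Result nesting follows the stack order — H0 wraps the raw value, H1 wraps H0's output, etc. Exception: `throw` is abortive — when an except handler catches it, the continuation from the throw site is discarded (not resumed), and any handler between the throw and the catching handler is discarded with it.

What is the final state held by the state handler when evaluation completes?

Answer: 5

Working:
emit(1) @ H2 ⇒ out+=1
get @ H0 ⇒ 5
emit(5) @ H2 ⇒ out+=5
H0 returns (0, 5)
H1 returns (0, 5)
H2 returns [1, 5, (0, 5)]
= [1, 5, (0, 5)]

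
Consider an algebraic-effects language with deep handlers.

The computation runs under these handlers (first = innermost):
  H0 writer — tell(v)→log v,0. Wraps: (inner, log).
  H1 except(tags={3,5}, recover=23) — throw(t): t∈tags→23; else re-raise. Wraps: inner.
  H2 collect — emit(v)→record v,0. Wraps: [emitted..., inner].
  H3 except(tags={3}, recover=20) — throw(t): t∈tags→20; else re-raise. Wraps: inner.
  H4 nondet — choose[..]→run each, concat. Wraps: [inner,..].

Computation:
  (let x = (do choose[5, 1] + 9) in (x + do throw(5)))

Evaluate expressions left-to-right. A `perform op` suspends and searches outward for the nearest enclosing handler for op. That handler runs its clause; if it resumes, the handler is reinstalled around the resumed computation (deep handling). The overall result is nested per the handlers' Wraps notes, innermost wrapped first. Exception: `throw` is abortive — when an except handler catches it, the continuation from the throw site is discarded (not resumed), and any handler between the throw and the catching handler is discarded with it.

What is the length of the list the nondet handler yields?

Step-by-step:
choose[5, 1] @ H4
  branch[0] choose=5:
    throw(5) @ H1 caught ⇒ 23
    H2 returns [23]
    H3 returns [23]
    H4 returns [[23]]
  branch[1] choose=1:
    throw(5) @ H1 caught ⇒ 23
    H2 returns [23]
    H3 returns [23]
    H4 returns [[23]]
= [[23], [23]]

Answer: 2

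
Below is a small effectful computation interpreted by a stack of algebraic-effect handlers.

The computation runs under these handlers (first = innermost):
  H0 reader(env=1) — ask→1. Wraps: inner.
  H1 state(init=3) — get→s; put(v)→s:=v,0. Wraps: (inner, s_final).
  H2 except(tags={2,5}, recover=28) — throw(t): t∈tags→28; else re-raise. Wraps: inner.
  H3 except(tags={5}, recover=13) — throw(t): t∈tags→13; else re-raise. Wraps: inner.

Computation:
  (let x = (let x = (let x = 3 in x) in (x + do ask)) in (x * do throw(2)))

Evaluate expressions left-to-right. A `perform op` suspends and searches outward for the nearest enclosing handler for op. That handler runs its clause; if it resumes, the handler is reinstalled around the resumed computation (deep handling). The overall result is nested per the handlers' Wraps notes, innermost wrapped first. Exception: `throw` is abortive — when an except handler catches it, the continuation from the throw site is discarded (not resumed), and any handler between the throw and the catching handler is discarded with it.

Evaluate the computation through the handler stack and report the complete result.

Answer: 28

Step-by-step:
ask @ H0 ⇒ 1
throw(2) @ H2 caught ⇒ 28
H3 returns 28
= 28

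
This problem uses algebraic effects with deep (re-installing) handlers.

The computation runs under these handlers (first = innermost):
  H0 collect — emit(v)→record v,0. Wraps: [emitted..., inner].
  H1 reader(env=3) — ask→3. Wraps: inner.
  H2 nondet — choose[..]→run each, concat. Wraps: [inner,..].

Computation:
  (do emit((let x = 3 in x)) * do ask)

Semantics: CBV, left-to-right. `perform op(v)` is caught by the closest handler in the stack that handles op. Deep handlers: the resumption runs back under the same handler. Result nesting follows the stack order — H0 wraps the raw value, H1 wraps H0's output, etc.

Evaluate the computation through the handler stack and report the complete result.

Evaluation trace:
emit(3) @ H0 ⇒ out+=3
ask @ H1 ⇒ 3
H0 returns [3, 0]
H1 returns [3, 0]
H2 returns [[3, 0]]
= [[3, 0]]

Answer: [[3, 0]]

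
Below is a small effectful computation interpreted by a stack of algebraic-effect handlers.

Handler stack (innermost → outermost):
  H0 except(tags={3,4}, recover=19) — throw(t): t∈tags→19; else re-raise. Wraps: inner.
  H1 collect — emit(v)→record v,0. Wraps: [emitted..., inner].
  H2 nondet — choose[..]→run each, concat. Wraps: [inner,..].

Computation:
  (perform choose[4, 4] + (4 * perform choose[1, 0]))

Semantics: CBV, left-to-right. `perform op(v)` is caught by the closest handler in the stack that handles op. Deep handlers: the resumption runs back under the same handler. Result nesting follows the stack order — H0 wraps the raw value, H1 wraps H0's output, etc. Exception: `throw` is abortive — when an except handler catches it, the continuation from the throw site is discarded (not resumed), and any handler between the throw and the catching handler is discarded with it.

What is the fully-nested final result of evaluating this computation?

Answer: [[8], [4], [8], [4]]

Evaluation trace:
choose[4, 4] @ H2
  branch[0] choose=4:
    choose[1, 0] @ H2
      branch[0] choose=1:
        H0 returns 8
        H1 returns [8]
        H2 returns [[8]]
      branch[1] choose=0:
        H0 returns 4
        H1 returns [4]
        H2 returns [[4]]
  branch[1] choose=4:
    choose[1, 0] @ H2
      branch[0] choose=1:
        H0 returns 8
        H1 returns [8]
        H2 returns [[8]]
      branch[1] choose=0:
        H0 returns 4
        H1 returns [4]
        H2 returns [[4]]
= [[8], [4], [8], [4]]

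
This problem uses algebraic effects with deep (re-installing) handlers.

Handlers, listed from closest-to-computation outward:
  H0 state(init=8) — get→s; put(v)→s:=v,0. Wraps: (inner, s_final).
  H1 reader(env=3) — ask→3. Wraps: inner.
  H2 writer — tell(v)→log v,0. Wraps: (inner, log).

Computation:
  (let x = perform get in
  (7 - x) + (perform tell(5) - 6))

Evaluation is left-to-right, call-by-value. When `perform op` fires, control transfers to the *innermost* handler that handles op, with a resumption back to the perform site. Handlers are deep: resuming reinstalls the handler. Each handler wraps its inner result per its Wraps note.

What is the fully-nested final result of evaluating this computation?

Answer: ((-7, 8), (5))

Evaluation trace:
get @ H0 ⇒ 8
tell(5) @ H2 ⇒ log+=5
H0 returns (-7, 8)
H1 returns (-7, 8)
H2 returns ((-7, 8), (5))
= ((-7, 8), (5))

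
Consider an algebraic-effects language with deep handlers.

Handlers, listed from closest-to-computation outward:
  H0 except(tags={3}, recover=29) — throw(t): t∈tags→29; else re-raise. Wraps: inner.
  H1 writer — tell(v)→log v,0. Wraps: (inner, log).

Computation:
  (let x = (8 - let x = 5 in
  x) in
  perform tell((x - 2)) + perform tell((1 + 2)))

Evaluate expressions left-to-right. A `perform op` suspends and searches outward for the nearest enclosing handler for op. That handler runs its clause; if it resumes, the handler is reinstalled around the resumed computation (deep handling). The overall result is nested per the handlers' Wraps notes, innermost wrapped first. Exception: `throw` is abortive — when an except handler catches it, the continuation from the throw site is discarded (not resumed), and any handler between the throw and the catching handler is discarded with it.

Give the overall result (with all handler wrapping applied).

Answer: (0, (1, 3))

Step-by-step:
tell(1) @ H1 ⇒ log+=1
tell(3) @ H1 ⇒ log+=3
H0 returns 0
H1 returns (0, (1, 3))
= (0, (1, 3))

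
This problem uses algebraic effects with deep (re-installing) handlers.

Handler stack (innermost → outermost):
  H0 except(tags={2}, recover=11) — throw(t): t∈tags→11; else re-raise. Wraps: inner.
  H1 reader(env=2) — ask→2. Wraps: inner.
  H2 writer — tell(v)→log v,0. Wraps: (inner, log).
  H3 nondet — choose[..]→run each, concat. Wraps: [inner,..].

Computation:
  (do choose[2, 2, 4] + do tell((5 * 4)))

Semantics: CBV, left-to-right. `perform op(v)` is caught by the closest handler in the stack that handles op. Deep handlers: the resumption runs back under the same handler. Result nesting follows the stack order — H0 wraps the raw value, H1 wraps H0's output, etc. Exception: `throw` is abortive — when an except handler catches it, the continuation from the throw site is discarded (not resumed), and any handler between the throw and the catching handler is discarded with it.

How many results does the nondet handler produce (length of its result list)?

Answer: 3

Working:
choose[2, 2, 4] @ H3
  branch[0] choose=2:
    tell(20) @ H2 ⇒ log+=20
    H0 returns 2
    H1 returns 2
    H2 returns (2, (20))
    H3 returns [(2, (20))]
  branch[1] choose=2:
    tell(20) @ H2 ⇒ log+=20
    H0 returns 2
    H1 returns 2
    H2 returns (2, (20))
    H3 returns [(2, (20))]
  branch[2] choose=4:
    tell(20) @ H2 ⇒ log+=20
    H0 returns 4
    H1 returns 4
    H2 returns (4, (20))
    H3 returns [(4, (20))]
= [(2, (20)), (2, (20)), (4, (20))]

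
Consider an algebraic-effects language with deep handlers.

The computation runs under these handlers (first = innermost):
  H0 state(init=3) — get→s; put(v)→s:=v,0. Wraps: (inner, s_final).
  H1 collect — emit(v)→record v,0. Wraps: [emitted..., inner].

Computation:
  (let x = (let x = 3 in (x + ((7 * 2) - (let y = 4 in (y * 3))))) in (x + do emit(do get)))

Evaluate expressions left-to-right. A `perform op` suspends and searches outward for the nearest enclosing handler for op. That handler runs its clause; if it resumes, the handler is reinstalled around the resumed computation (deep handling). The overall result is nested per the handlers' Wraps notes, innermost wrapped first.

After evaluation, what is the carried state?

Answer: 3

Evaluation trace:
get @ H0 ⇒ 3
emit(3) @ H1 ⇒ out+=3
H0 returns (5, 3)
H1 returns [3, (5, 3)]
= [3, (5, 3)]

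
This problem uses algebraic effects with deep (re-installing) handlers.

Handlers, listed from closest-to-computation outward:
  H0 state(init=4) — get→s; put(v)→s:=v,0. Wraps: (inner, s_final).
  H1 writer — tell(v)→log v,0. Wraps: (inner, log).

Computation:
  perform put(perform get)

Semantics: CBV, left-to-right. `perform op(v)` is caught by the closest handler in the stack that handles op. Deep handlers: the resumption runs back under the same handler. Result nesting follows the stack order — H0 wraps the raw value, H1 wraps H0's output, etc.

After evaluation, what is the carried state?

Step-by-step:
get @ H0 ⇒ 4
put(4) @ H0 ⇒ s:=4
H0 returns (0, 4)
H1 returns ((0, 4), ())
= ((0, 4), ())

Answer: 4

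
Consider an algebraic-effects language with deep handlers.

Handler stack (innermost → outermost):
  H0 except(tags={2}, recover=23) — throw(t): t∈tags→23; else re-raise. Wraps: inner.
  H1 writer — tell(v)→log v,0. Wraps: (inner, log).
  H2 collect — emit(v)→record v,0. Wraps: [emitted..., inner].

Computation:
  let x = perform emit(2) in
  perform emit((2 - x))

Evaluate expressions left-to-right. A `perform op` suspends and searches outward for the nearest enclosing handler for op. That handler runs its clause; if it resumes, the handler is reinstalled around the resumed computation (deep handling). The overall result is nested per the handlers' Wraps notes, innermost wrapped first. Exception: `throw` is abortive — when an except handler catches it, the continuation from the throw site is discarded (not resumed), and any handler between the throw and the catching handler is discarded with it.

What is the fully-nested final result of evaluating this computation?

Working:
emit(2) @ H2 ⇒ out+=2
emit(2) @ H2 ⇒ out+=2
H0 returns 0
H1 returns (0, ())
H2 returns [2, 2, (0, ())]
= [2, 2, (0, ())]

Answer: [2, 2, (0, ())]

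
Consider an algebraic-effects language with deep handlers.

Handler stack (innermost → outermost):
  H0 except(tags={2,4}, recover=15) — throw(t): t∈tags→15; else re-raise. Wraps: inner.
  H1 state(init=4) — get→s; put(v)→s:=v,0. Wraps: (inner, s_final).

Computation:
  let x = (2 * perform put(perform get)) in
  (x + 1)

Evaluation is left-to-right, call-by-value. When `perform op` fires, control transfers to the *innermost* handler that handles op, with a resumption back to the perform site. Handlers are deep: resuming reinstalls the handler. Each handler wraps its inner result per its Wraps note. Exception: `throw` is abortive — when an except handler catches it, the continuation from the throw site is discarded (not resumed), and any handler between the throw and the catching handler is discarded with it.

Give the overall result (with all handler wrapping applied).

Evaluation trace:
get @ H1 ⇒ 4
put(4) @ H1 ⇒ s:=4
H0 returns 1
H1 returns (1, 4)
= (1, 4)

Answer: (1, 4)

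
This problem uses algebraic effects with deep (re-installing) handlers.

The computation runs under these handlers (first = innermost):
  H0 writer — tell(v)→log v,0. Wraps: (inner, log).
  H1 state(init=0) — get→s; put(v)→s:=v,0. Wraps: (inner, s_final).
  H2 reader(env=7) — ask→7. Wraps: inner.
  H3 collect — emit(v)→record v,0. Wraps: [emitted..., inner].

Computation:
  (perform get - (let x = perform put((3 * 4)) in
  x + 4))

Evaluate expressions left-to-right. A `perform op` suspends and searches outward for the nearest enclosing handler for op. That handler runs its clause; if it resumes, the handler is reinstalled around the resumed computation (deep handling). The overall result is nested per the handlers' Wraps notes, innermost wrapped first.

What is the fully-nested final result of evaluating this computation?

Step-by-step:
get @ H1 ⇒ 0
put(12) @ H1 ⇒ s:=12
H0 returns (-4, ())
H1 returns ((-4, ()), 12)
H2 returns ((-4, ()), 12)
H3 returns [((-4, ()), 12)]
= [((-4, ()), 12)]

Answer: [((-4, ()), 12)]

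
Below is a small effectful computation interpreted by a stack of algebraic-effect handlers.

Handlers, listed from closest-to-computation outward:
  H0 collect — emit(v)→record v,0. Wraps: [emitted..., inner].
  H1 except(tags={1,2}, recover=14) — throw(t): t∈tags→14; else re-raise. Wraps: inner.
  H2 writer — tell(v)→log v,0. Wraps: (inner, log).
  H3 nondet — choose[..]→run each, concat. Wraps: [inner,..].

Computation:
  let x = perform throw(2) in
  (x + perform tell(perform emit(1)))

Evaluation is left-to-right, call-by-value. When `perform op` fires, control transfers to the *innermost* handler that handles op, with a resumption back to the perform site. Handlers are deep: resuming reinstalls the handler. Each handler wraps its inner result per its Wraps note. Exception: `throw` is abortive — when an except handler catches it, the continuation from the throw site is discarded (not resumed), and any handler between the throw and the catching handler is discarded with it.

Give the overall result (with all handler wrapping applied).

Answer: [(14, ())]

Working:
throw(2) @ H1 caught ⇒ 14
H2 returns (14, ())
H3 returns [(14, ())]
= [(14, ())]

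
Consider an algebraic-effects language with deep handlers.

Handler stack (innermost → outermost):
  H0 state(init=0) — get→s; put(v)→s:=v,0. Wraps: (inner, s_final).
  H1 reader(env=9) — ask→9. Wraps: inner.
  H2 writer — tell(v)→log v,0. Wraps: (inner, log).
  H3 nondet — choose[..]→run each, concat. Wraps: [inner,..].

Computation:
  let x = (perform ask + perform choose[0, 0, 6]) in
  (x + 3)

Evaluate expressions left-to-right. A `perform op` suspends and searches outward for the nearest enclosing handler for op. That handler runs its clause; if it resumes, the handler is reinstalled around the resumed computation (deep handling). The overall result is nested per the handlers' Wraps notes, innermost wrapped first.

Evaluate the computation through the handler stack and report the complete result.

Step-by-step:
ask @ H1 ⇒ 9
choose[0, 0, 6] @ H3
  branch[0] choose=0:
    H0 returns (12, 0)
    H1 returns (12, 0)
    H2 returns ((12, 0), ())
    H3 returns [((12, 0), ())]
  branch[1] choose=0:
    H0 returns (12, 0)
    H1 returns (12, 0)
    H2 returns ((12, 0), ())
    H3 returns [((12, 0), ())]
  branch[2] choose=6:
    H0 returns (18, 0)
    H1 returns (18, 0)
    H2 returns ((18, 0), ())
    H3 returns [((18, 0), ())]
= [((12, 0), ()), ((12, 0), ()), ((18, 0), ())]

Answer: [((12, 0), ()), ((12, 0), ()), ((18, 0), ())]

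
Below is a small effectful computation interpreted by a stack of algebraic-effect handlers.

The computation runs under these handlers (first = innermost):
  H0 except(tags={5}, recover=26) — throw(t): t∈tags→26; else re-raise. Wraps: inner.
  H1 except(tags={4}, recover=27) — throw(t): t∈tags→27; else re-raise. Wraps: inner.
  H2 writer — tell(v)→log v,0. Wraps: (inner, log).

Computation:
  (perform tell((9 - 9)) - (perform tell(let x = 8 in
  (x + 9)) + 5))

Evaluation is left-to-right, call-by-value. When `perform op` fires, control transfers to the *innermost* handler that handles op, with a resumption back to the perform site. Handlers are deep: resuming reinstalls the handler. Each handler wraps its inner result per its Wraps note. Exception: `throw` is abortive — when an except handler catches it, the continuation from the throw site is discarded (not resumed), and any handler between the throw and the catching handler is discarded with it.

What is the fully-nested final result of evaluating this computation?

Evaluation trace:
tell(0) @ H2 ⇒ log+=0
tell(17) @ H2 ⇒ log+=17
H0 returns -5
H1 returns -5
H2 returns (-5, (0, 17))
= (-5, (0, 17))

Answer: (-5, (0, 17))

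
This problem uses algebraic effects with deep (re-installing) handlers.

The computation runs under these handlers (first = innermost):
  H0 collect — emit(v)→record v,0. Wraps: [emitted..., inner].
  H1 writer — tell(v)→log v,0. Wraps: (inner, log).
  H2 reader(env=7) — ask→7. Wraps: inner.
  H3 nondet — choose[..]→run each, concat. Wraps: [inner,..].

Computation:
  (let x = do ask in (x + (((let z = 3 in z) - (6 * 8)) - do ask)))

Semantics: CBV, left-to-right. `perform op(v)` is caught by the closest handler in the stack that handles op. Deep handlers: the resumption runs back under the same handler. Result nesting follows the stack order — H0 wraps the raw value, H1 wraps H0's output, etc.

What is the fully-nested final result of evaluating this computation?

Working:
ask @ H2 ⇒ 7
ask @ H2 ⇒ 7
H0 returns [-45]
H1 returns ([-45], ())
H2 returns ([-45], ())
H3 returns [([-45], ())]
= [([-45], ())]

Answer: [([-45], ())]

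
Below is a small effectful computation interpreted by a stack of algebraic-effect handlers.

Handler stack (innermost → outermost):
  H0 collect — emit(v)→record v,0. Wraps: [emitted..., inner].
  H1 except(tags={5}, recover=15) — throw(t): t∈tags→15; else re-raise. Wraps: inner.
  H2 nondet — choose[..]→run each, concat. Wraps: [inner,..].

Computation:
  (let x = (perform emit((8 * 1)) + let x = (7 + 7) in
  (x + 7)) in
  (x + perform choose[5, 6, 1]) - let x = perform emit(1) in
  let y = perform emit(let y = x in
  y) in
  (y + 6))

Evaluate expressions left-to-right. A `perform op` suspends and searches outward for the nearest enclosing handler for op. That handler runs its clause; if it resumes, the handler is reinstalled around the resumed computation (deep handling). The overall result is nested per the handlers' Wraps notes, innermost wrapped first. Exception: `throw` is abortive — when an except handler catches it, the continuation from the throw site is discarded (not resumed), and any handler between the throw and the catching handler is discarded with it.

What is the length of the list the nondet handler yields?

Working:
emit(8) @ H0 ⇒ out+=8
choose[5, 6, 1] @ H2
  branch[0] choose=5:
    emit(1) @ H0 ⇒ out+=1
    emit(0) @ H0 ⇒ out+=0
    H0 returns [8, 1, 0, 20]
    H1 returns [8, 1, 0, 20]
    H2 returns [[8, 1, 0, 20]]
  branch[1] choose=6:
    emit(1) @ H0 ⇒ out+=1
    emit(0) @ H0 ⇒ out+=0
    H0 returns [8, 1, 0, 21]
    H1 returns [8, 1, 0, 21]
    H2 returns [[8, 1, 0, 21]]
  branch[2] choose=1:
    emit(1) @ H0 ⇒ out+=1
    emit(0) @ H0 ⇒ out+=0
    H0 returns [8, 1, 0, 16]
    H1 returns [8, 1, 0, 16]
    H2 returns [[8, 1, 0, 16]]
= [[8, 1, 0, 20], [8, 1, 0, 21], [8, 1, 0, 16]]

Answer: 3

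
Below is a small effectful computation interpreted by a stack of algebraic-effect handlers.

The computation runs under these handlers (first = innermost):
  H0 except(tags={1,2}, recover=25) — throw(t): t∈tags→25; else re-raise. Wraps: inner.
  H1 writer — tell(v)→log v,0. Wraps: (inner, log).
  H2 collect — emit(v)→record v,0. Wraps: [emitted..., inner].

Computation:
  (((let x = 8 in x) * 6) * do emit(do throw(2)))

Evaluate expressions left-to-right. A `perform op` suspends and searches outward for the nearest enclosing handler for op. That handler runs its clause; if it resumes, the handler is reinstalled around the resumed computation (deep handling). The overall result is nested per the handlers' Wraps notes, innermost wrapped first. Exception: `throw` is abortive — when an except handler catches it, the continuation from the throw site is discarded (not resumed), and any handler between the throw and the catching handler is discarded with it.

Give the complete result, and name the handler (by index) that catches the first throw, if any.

Answer: [(25, ())] ; first throw caught by: H0

Working:
throw(2) @ H0 caught ⇒ 25
H1 returns (25, ())
H2 returns [(25, ())]
= [(25, ())]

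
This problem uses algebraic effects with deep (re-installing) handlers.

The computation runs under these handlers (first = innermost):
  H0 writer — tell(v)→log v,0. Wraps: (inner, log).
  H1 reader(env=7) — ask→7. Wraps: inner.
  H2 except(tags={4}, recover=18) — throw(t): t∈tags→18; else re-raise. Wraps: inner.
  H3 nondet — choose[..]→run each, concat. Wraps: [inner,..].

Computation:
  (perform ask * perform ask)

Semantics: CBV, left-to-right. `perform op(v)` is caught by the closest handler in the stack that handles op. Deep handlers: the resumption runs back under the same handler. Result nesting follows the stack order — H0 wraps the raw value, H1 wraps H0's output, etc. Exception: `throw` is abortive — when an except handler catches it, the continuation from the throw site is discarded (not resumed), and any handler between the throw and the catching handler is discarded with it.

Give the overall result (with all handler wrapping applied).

Answer: [(49, ())]

Step-by-step:
ask @ H1 ⇒ 7
ask @ H1 ⇒ 7
H0 returns (49, ())
H1 returns (49, ())
H2 returns (49, ())
H3 returns [(49, ())]
= [(49, ())]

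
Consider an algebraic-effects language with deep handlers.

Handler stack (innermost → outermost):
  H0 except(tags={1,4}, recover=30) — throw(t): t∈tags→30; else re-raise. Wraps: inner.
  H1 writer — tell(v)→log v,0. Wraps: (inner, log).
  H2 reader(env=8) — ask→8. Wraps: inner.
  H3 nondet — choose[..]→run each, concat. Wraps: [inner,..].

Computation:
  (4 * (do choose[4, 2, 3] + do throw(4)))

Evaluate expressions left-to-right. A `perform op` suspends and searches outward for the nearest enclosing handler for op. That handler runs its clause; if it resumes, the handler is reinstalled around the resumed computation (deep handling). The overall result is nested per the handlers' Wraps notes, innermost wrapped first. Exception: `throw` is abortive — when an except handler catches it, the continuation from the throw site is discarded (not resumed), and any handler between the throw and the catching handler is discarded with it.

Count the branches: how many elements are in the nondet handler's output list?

Answer: 3

Step-by-step:
choose[4, 2, 3] @ H3
  branch[0] choose=4:
    throw(4) @ H0 caught ⇒ 30
    H1 returns (30, ())
    H2 returns (30, ())
    H3 returns [(30, ())]
  branch[1] choose=2:
    throw(4) @ H0 caught ⇒ 30
    H1 returns (30, ())
    H2 returns (30, ())
    H3 returns [(30, ())]
  branch[2] choose=3:
    throw(4) @ H0 caught ⇒ 30
    H1 returns (30, ())
    H2 returns (30, ())
    H3 returns [(30, ())]
= [(30, ()), (30, ()), (30, ())]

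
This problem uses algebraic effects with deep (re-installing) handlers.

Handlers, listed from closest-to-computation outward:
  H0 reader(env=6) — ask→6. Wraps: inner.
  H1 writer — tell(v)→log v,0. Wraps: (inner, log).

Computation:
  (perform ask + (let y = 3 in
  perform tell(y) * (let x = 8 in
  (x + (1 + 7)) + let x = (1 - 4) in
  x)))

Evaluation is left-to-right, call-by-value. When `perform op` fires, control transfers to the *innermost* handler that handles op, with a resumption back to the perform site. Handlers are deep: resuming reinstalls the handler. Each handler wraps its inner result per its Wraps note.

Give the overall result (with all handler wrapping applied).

Step-by-step:
ask @ H0 ⇒ 6
tell(3) @ H1 ⇒ log+=3
H0 returns 6
H1 returns (6, (3))
= (6, (3))

Answer: (6, (3))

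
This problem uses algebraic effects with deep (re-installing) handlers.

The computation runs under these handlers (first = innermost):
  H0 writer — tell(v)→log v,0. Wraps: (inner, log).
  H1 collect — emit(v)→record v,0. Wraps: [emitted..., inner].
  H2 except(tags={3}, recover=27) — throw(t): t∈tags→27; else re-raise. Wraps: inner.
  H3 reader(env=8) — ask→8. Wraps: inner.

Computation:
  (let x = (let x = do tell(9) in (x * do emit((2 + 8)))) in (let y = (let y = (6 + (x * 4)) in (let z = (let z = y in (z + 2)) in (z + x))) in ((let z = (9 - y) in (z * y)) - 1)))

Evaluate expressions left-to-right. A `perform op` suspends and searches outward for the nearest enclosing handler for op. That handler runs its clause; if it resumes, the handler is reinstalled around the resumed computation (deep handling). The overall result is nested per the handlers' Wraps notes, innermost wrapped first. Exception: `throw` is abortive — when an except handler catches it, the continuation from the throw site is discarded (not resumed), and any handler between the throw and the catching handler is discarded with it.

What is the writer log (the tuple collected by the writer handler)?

Answer: (9)

Evaluation trace:
tell(9) @ H0 ⇒ log+=9
emit(10) @ H1 ⇒ out+=10
H0 returns (7, (9))
H1 returns [10, (7, (9))]
H2 returns [10, (7, (9))]
H3 returns [10, (7, (9))]
= [10, (7, (9))]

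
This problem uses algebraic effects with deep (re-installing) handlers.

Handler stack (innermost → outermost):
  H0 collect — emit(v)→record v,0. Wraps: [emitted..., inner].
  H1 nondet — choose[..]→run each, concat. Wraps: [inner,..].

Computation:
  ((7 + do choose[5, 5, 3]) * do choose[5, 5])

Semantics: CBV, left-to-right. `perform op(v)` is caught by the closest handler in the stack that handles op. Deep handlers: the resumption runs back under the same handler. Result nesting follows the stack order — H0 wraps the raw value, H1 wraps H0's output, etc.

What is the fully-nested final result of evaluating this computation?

Answer: [[60], [60], [60], [60], [50], [50]]

Step-by-step:
choose[5, 5, 3] @ H1
  branch[0] choose=5:
    choose[5, 5] @ H1
      branch[0] choose=5:
        H0 returns [60]
        H1 returns [[60]]
      branch[1] choose=5:
        H0 returns [60]
        H1 returns [[60]]
  branch[1] choose=5:
    choose[5, 5] @ H1
      branch[0] choose=5:
        H0 returns [60]
        H1 returns [[60]]
      branch[1] choose=5:
        H0 returns [60]
        H1 returns [[60]]
  branch[2] choose=3:
    choose[5, 5] @ H1
      branch[0] choose=5:
        H0 returns [50]
        H1 returns [[50]]
      branch[1] choose=5:
        H0 returns [50]
        H1 returns [[50]]
= [[60], [60], [60], [60], [50], [50]]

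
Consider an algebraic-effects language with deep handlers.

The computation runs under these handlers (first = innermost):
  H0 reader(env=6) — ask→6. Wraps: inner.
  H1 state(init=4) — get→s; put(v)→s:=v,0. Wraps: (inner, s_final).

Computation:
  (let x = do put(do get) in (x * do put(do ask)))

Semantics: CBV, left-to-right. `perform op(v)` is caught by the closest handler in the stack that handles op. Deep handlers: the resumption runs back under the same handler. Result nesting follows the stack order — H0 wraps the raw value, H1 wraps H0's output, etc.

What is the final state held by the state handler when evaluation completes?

Answer: 6

Working:
get @ H1 ⇒ 4
put(4) @ H1 ⇒ s:=4
ask @ H0 ⇒ 6
put(6) @ H1 ⇒ s:=6
H0 returns 0
H1 returns (0, 6)
= (0, 6)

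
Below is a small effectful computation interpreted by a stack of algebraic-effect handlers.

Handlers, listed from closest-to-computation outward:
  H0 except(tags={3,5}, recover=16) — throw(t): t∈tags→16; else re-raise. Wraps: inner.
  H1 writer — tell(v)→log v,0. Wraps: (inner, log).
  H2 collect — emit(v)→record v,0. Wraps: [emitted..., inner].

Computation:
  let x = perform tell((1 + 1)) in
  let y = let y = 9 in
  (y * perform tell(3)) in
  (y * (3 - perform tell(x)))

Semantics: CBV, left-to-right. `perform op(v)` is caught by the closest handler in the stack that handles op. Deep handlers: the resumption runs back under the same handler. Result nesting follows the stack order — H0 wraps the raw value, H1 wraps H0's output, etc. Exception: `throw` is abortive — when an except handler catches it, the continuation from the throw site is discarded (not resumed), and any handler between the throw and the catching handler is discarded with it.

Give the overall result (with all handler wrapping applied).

Step-by-step:
tell(2) @ H1 ⇒ log+=2
tell(3) @ H1 ⇒ log+=3
tell(0) @ H1 ⇒ log+=0
H0 returns 0
H1 returns (0, (2, 3, 0))
H2 returns [(0, (2, 3, 0))]
= [(0, (2, 3, 0))]

Answer: [(0, (2, 3, 0))]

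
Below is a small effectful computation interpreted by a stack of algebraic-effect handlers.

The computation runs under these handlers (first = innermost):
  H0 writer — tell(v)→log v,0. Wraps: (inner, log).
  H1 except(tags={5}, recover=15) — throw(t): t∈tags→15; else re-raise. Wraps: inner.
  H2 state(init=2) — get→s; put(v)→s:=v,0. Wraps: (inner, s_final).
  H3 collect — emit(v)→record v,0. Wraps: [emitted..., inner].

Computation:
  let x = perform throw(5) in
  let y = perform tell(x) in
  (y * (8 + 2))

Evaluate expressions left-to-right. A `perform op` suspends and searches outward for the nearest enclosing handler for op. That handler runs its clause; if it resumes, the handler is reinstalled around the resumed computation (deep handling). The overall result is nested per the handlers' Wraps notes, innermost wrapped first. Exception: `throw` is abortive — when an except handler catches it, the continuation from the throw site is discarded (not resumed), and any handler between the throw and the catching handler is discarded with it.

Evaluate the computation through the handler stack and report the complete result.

Answer: [(15, 2)]

Working:
throw(5) @ H1 caught ⇒ 15
H2 returns (15, 2)
H3 returns [(15, 2)]
= [(15, 2)]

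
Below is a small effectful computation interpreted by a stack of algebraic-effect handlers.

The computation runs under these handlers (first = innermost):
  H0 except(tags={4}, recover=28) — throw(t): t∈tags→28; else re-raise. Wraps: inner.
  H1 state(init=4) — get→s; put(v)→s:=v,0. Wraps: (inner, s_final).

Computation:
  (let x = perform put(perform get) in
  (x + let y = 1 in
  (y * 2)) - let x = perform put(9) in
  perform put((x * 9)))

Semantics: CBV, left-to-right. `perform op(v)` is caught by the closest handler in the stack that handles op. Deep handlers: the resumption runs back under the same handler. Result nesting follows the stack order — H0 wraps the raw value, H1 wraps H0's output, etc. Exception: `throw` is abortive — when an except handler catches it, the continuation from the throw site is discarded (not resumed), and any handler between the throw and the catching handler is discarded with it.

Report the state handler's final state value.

Step-by-step:
get @ H1 ⇒ 4
put(4) @ H1 ⇒ s:=4
put(9) @ H1 ⇒ s:=9
put(0) @ H1 ⇒ s:=0
H0 returns 2
H1 returns (2, 0)
= (2, 0)

Answer: 0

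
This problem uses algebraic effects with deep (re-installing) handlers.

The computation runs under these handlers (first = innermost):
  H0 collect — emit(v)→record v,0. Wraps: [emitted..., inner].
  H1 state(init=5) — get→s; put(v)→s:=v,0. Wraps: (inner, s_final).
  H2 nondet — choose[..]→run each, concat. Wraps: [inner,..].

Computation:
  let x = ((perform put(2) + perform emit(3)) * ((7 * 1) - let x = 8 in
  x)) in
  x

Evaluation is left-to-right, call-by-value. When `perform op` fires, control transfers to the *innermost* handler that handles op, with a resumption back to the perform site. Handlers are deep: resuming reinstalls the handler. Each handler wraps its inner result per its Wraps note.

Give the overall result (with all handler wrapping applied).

Answer: [([3, 0], 2)]

Step-by-step:
put(2) @ H1 ⇒ s:=2
emit(3) @ H0 ⇒ out+=3
H0 returns [3, 0]
H1 returns ([3, 0], 2)
H2 returns [([3, 0], 2)]
= [([3, 0], 2)]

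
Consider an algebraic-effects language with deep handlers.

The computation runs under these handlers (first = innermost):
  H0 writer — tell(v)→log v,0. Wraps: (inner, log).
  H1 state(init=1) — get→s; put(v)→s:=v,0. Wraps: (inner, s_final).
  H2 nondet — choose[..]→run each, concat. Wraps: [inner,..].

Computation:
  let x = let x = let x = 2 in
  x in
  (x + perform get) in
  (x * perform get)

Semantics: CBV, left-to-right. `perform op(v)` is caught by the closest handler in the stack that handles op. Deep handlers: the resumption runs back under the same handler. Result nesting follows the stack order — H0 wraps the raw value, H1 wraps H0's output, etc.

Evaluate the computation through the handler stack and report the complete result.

Evaluation trace:
get @ H1 ⇒ 1
get @ H1 ⇒ 1
H0 returns (3, ())
H1 returns ((3, ()), 1)
H2 returns [((3, ()), 1)]
= [((3, ()), 1)]

Answer: [((3, ()), 1)]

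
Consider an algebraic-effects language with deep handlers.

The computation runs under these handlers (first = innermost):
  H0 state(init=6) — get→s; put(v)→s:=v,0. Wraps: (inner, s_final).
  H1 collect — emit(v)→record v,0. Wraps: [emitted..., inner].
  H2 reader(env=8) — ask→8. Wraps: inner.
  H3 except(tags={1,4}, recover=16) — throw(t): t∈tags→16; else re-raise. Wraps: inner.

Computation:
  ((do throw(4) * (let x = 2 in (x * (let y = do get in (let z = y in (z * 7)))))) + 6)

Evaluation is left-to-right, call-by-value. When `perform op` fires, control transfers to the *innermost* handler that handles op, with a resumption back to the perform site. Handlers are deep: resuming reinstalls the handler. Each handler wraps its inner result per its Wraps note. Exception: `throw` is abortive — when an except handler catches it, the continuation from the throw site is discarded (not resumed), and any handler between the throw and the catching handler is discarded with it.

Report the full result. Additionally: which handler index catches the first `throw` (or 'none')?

Answer: 16 ; first throw caught by: H3

Working:
throw(4) @ H3 caught ⇒ 16
= 16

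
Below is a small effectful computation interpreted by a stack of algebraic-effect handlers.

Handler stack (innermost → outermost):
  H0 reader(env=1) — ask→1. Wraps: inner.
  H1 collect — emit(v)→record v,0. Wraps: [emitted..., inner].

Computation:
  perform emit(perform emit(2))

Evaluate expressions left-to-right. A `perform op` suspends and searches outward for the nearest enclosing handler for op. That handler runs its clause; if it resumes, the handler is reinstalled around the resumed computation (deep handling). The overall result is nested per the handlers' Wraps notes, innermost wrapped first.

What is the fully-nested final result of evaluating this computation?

Evaluation trace:
emit(2) @ H1 ⇒ out+=2
emit(0) @ H1 ⇒ out+=0
H0 returns 0
H1 returns [2, 0, 0]
= [2, 0, 0]

Answer: [2, 0, 0]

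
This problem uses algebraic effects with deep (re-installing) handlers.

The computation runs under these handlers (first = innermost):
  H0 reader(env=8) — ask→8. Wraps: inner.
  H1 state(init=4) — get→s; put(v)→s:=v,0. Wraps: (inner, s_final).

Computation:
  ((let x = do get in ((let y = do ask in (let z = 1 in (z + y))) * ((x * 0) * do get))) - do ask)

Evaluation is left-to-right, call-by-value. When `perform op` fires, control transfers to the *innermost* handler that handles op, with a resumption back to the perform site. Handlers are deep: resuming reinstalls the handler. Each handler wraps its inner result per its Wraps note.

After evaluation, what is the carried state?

Working:
get @ H1 ⇒ 4
ask @ H0 ⇒ 8
get @ H1 ⇒ 4
ask @ H0 ⇒ 8
H0 returns -8
H1 returns (-8, 4)
= (-8, 4)

Answer: 4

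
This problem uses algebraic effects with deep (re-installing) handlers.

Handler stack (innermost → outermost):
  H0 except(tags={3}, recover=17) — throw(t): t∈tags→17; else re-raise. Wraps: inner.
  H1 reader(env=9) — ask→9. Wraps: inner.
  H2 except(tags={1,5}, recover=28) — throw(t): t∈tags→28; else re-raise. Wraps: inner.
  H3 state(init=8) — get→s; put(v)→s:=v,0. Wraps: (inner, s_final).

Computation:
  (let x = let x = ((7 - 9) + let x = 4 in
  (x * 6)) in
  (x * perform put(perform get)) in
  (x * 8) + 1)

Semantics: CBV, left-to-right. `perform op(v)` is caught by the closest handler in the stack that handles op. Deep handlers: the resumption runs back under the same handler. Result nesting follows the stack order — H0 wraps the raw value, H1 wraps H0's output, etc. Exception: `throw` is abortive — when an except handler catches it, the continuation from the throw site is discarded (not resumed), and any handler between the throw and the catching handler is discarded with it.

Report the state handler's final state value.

Evaluation trace:
get @ H3 ⇒ 8
put(8) @ H3 ⇒ s:=8
H0 returns 1
H1 returns 1
H2 returns 1
H3 returns (1, 8)
= (1, 8)

Answer: 8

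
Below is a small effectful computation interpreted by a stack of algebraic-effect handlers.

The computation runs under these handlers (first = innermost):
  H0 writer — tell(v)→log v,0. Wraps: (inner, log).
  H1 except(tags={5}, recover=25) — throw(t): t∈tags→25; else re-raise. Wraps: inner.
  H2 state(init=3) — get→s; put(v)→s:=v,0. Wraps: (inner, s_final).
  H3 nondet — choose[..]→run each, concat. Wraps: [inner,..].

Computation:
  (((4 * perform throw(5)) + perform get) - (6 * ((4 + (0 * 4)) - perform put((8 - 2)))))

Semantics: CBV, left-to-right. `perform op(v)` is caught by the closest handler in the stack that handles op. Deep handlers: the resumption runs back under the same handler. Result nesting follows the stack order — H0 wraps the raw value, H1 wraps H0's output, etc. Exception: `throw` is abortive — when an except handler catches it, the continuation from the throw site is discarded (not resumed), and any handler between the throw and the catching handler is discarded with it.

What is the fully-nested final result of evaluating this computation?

Answer: [(25, 3)]

Evaluation trace:
throw(5) @ H1 caught ⇒ 25
H2 returns (25, 3)
H3 returns [(25, 3)]
= [(25, 3)]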